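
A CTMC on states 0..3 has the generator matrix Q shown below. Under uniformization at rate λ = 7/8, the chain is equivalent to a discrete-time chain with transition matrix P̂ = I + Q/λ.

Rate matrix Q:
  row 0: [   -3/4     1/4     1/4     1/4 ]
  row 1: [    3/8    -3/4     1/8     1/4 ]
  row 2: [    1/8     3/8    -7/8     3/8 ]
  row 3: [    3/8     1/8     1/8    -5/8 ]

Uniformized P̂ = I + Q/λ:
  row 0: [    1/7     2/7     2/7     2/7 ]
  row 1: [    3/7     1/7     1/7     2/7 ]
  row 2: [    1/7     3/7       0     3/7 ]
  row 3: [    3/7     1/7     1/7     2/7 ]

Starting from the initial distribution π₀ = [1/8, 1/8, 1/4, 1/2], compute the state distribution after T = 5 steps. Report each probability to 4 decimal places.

π = [0.2971, 0.2317, 0.1624, 0.3088]

t=0: π = [0.1250, 0.1250, 0.2500, 0.5000]
t=1: π = [0.3214, 0.2321, 0.1250, 0.3214]
t=2: π = [0.3010, 0.2245, 0.1709, 0.3036]
t=3: π = [0.2937, 0.2347, 0.1614, 0.3101]
t=4: π = [0.2985, 0.2309, 0.1618, 0.3088]
t=5: π = [0.2971, 0.2317, 0.1624, 0.3088]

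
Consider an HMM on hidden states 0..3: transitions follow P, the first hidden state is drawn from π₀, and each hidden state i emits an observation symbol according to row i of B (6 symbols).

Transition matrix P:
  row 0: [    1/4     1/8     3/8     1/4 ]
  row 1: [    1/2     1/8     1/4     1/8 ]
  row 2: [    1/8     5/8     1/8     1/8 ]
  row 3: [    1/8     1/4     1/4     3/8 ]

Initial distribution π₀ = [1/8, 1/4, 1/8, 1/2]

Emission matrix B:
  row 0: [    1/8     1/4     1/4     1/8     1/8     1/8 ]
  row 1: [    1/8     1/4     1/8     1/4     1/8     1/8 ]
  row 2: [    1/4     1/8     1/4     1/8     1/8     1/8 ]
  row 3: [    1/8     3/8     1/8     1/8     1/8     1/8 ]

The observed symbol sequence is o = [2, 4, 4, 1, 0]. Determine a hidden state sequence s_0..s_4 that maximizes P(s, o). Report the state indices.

t=0: δ = [3.125e-02, 3.125e-02, 3.125e-02, 6.250e-02]  (obs o_0=2)
t=1: δ = [1.953e-03, 2.441e-03, 1.953e-03, 2.930e-03]  ψ = [1, 2, 3, 3]  (obs o_1=4)
t=2: δ = [1.526e-04, 1.526e-04, 9.155e-05, 1.373e-04]  ψ = [1, 2, 0, 3]  (obs o_2=4)
t=3: δ = [1.907e-05, 1.431e-05, 7.153e-06, 1.931e-05]  ψ = [1, 2, 0, 3]  (obs o_3=1)
t=4: δ = [8.941e-07, 6.035e-07, 1.788e-06, 9.052e-07]  ψ = [1, 3, 0, 3]  (obs o_4=0)
backtrack: best end state = 2; path = [3, 2, 1, 0, 2]

path = [3, 2, 1, 0, 2]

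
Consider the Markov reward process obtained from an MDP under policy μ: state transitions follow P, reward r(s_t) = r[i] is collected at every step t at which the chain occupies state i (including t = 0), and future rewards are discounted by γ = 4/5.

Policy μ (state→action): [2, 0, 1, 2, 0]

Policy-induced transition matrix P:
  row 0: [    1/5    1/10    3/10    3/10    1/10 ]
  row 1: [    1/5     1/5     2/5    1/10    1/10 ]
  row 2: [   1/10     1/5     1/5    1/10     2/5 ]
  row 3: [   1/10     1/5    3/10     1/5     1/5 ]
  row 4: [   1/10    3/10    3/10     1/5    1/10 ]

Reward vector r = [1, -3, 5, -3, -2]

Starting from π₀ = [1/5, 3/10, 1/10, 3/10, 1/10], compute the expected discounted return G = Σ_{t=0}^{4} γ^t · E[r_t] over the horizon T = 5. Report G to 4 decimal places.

t=0: π = [0.2000, 0.3000, 0.1000, 0.3000, 0.1000], E[r] = -1.3000, γ^t·E[r] = -1.300000, running G = -1.300000
t=1: π = [0.1500, 0.1900, 0.3200, 0.1800, 0.1600], E[r] = 0.3200, γ^t·E[r] = 0.256000, running G = -1.044000
t=2: π = [0.1340, 0.2010, 0.2870, 0.1640, 0.2140], E[r] = 0.0460, γ^t·E[r] = 0.029440, running G = -1.014560
t=3: π = [0.1335, 0.2080, 0.2914, 0.1646, 0.2025], E[r] = 0.0677, γ^t·E[r] = 0.034662, running G = -0.979898
t=4: π = [0.1342, 0.2069, 0.2917, 0.1634, 0.2039], E[r] = 0.0738, γ^t·E[r] = 0.030212, running G = -0.949686

G = -0.9497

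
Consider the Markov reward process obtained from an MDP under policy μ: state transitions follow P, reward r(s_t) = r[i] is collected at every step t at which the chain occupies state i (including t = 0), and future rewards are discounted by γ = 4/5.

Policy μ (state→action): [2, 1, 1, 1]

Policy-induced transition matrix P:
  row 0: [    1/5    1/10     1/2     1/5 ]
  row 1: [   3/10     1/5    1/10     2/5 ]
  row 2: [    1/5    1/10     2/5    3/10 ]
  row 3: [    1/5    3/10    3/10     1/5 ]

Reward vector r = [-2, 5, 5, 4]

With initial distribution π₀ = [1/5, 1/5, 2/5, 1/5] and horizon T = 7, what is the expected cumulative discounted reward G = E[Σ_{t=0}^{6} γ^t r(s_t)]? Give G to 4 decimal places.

t=0: π = [0.2000, 0.2000, 0.4000, 0.2000], E[r] = 3.4000, γ^t·E[r] = 3.400000, running G = 3.400000
t=1: π = [0.2200, 0.1600, 0.3400, 0.2800], E[r] = 3.1800, γ^t·E[r] = 2.544000, running G = 5.944000
t=2: π = [0.2160, 0.1720, 0.3460, 0.2660], E[r] = 3.2220, γ^t·E[r] = 2.062080, running G = 8.006080
t=3: π = [0.2172, 0.1704, 0.3434, 0.2690], E[r] = 3.2106, γ^t·E[r] = 1.643827, running G = 9.649907
t=4: π = [0.2170, 0.1708, 0.3437, 0.2684], E[r] = 3.2123, γ^t·E[r] = 1.315758, running G = 10.965665
t=5: π = [0.2171, 0.1708, 0.3436, 0.2685], E[r] = 3.2119, γ^t·E[r] = 1.052467, running G = 12.018132
t=6: π = [0.2171, 0.1708, 0.3436, 0.2685], E[r] = 3.2119, γ^t·E[r] = 0.841993, running G = 12.860125

G = 12.8601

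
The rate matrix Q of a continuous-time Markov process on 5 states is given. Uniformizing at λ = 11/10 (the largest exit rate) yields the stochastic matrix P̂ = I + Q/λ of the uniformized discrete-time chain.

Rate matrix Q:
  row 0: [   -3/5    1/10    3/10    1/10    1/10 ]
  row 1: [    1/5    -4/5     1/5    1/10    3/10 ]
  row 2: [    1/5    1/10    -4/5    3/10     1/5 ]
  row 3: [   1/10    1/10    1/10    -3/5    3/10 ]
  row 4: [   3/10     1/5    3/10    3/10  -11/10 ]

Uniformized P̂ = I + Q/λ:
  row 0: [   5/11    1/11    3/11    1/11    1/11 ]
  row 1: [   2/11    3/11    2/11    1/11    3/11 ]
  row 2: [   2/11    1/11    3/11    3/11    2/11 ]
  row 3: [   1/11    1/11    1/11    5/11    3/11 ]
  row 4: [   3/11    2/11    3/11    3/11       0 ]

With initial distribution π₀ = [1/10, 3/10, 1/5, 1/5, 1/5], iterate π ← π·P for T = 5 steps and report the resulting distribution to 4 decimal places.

π = [0.2392, 0.1295, 0.2153, 0.2513, 0.1648]

t=0: π = [0.1000, 0.3000, 0.2000, 0.2000, 0.2000]
t=1: π = [0.2091, 0.1636, 0.2091, 0.2364, 0.1818]
t=2: π = [0.2339, 0.1372, 0.2149, 0.2479, 0.1661]
t=3: π = [0.2382, 0.1310, 0.2152, 0.2503, 0.1654]
t=4: π = [0.2390, 0.1298, 0.2153, 0.2511, 0.1648]
t=5: π = [0.2392, 0.1295, 0.2153, 0.2513, 0.1648]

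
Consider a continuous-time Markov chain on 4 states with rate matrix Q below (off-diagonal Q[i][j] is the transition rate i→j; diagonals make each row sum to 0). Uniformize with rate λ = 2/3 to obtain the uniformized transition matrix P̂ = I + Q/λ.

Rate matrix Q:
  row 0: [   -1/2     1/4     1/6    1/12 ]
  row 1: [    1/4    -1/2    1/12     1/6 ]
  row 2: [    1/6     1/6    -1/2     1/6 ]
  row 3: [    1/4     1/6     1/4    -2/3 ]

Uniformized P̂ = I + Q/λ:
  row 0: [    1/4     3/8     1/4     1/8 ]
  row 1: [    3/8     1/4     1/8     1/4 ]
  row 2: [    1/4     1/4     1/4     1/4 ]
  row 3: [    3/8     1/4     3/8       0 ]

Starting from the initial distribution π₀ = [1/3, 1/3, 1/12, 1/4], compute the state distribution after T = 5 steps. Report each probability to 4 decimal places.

π = [0.3072, 0.2884, 0.2351, 0.1693]

t=0: π = [0.3333, 0.3333, 0.0833, 0.2500]
t=1: π = [0.3229, 0.2917, 0.2396, 0.1458]
t=2: π = [0.3047, 0.2904, 0.2318, 0.1732]
t=3: π = [0.3079, 0.2881, 0.2354, 0.1686]
t=4: π = [0.3071, 0.2885, 0.2351, 0.1694]
t=5: π = [0.3072, 0.2884, 0.2351, 0.1693]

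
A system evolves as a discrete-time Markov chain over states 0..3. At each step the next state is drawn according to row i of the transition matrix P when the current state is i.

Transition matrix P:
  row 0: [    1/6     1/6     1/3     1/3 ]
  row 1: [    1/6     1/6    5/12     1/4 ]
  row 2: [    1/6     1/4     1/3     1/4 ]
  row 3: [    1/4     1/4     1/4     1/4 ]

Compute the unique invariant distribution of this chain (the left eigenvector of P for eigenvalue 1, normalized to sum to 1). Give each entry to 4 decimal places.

Balance equations π_j = Σ_i π_i·P[i][j]:
  π_0 = 1/6·π_0 + 1/6·π_1 + 1/6·π_2 + 1/4·π_3
  π_1 = 1/6·π_0 + 1/6·π_1 + 1/4·π_2 + 1/4·π_3
  π_2 = 1/3·π_0 + 5/12·π_1 + 1/3·π_2 + 1/4·π_3
  normalize: π_0 + π_1 + π_2 + π_3 = 1
Solving the linear system gives exactly π = [27/143, 402/1859, 612/1859, 38/143].

π = [0.1888, 0.2162, 0.3292, 0.2657]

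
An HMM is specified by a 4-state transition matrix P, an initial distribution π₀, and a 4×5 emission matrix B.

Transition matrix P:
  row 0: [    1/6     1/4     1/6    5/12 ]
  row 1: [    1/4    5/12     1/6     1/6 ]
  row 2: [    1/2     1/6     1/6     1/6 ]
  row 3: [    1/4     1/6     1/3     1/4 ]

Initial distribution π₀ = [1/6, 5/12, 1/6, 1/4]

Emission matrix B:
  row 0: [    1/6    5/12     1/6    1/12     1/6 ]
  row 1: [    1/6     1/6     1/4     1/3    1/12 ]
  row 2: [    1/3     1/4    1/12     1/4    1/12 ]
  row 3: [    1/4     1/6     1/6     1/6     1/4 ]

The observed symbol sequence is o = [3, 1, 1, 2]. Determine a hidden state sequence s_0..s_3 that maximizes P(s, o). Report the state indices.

t=0: δ = [1.389e-02, 1.389e-01, 4.167e-02, 4.167e-02]  (obs o_0=3)
t=1: δ = [1.447e-02, 9.645e-03, 5.787e-03, 3.858e-03]  ψ = [1, 1, 1, 1]  (obs o_1=1)
t=2: δ = [1.206e-03, 6.698e-04, 6.028e-04, 1.005e-03]  ψ = [2, 1, 0, 0]  (obs o_2=1)
t=3: δ = [5.023e-05, 7.535e-05, 2.791e-05, 8.372e-05]  ψ = [2, 0, 3, 0]  (obs o_3=2)
backtrack: best end state = 3; path = [1, 2, 0, 3]

path = [1, 2, 0, 3]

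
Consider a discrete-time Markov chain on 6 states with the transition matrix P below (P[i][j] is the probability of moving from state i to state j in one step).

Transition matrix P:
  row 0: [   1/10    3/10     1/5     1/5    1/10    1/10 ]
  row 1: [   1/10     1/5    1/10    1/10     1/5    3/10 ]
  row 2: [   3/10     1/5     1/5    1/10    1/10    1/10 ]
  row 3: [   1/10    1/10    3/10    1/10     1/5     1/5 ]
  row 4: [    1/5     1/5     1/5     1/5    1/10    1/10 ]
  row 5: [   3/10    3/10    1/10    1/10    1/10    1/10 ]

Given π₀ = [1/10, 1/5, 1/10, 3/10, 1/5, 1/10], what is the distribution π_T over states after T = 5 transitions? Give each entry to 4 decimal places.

π = [0.1801, 0.2206, 0.1754, 0.1315, 0.1352, 0.1572]

t=0: π = [0.1000, 0.2000, 0.1000, 0.3000, 0.2000, 0.1000]
t=1: π = [0.1600, 0.1900, 0.2000, 0.1300, 0.1500, 0.1700]
t=2: π = [0.1890, 0.2200, 0.1770, 0.1310, 0.1320, 0.1510]
t=3: π = [0.1788, 0.2209, 0.1760, 0.1321, 0.1351, 0.1571]
t=4: π = [0.1801, 0.2204, 0.1754, 0.1314, 0.1353, 0.1574]
t=5: π = [0.1801, 0.2206, 0.1754, 0.1315, 0.1352, 0.1572]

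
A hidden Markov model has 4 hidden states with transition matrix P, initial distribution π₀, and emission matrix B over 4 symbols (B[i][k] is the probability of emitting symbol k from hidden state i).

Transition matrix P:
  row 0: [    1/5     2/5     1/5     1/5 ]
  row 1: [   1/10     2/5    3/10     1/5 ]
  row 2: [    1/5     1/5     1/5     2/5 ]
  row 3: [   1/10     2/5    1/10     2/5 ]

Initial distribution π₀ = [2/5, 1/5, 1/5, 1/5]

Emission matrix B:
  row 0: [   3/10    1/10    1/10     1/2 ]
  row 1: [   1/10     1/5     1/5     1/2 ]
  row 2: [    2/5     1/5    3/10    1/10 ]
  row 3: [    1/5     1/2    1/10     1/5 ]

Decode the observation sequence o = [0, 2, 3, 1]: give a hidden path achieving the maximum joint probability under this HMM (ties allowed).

path = [0, 1, 1, 3]

t=0: δ = [1.200e-01, 2.000e-02, 8.000e-02, 4.000e-02]  (obs o_0=0)
t=1: δ = [2.400e-03, 9.600e-03, 7.200e-03, 3.200e-03]  ψ = [0, 0, 0, 2]  (obs o_1=2)
t=2: δ = [7.200e-04, 1.920e-03, 2.880e-04, 5.760e-04]  ψ = [2, 1, 1, 2]  (obs o_2=3)
t=3: δ = [1.920e-05, 1.536e-04, 1.152e-04, 1.920e-04]  ψ = [1, 1, 1, 1]  (obs o_3=1)
backtrack: best end state = 3; path = [0, 1, 1, 3]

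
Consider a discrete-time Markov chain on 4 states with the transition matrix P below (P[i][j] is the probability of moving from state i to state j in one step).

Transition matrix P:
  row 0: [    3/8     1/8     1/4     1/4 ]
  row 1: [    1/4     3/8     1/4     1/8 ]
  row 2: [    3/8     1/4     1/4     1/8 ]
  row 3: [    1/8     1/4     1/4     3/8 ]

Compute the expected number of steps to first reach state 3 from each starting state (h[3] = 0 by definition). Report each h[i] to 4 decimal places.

h = [5.1892, 6.0541, 5.9459, 0.0000]

First-step conditioning: h[3] = 0; for i ≠ 3, h[i] = 1 + Σ_k P[i][k]·h[k].
  h[0] = 1 + 3/8·h[0] + 1/8·h[1] + 1/4·h[2]
  h[1] = 1 + 1/4·h[0] + 3/8·h[1] + 1/4·h[2]
  h[2] = 1 + 3/8·h[0] + 1/4·h[1] + 1/4·h[2]
Solving the 3×3 linear system over states ≠ 3 gives exactly h = [192/37, 224/37, 220/37, 0] (h[3] = 0 is the target).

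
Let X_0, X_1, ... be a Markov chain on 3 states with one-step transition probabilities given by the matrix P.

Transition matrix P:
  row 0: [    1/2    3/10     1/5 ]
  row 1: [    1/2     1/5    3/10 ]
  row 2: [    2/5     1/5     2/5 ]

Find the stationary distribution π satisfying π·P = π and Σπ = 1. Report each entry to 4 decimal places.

Balance equations π_j = Σ_i π_i·P[i][j]:
  π_0 = 1/2·π_0 + 1/2·π_1 + 2/5·π_2
  π_1 = 3/10·π_0 + 1/5·π_1 + 1/5·π_2
  normalize: π_0 + π_1 + π_2 = 1
Solving the linear system gives exactly π = [42/89, 22/89, 25/89].

π = [0.4719, 0.2472, 0.2809]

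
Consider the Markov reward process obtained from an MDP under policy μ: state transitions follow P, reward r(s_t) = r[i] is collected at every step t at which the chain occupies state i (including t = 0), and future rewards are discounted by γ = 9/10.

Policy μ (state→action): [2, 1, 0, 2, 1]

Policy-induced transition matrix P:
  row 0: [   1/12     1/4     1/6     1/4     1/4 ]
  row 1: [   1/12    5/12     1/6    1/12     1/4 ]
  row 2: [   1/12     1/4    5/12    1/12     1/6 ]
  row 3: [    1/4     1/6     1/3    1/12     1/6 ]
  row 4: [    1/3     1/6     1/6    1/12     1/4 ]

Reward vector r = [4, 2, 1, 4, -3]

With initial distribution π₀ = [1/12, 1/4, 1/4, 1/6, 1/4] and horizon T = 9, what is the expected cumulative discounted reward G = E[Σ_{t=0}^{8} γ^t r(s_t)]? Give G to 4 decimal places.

G = 7.0893

t=0: π = [0.0833, 0.2500, 0.2500, 0.1667, 0.2500], E[r] = 1.0000, γ^t·E[r] = 1.000000, running G = 1.000000
t=1: π = [0.1736, 0.2569, 0.2569, 0.0972, 0.2153], E[r] = 1.2083, γ^t·E[r] = 1.087500, running G = 2.087500
t=2: π = [0.1534, 0.2668, 0.2471, 0.1123, 0.2205], E[r] = 1.1817, γ^t·E[r] = 0.957188, running G = 3.044688
t=3: π = [0.1572, 0.2667, 0.2472, 0.1089, 0.2201], E[r] = 1.1847, γ^t·E[r] = 0.863648, running G = 3.908336
t=4: π = [0.1565, 0.2670, 0.2466, 0.1095, 0.2203], E[r] = 1.1838, γ^t·E[r] = 0.776688, running G = 4.685024
t=5: π = [0.1567, 0.2670, 0.2466, 0.1094, 0.2203], E[r] = 1.1840, γ^t·E[r] = 0.699133, running G = 5.384157
t=6: π = [0.1566, 0.2670, 0.2465, 0.1094, 0.2203], E[r] = 1.1840, γ^t·E[r] = 0.629212, running G = 6.013368
t=7: π = [0.1567, 0.2670, 0.2465, 0.1094, 0.2203], E[r] = 1.1840, γ^t·E[r] = 0.566296, running G = 6.579664
t=8: π = [0.1567, 0.2670, 0.2465, 0.1094, 0.2203], E[r] = 1.1840, γ^t·E[r] = 0.509667, running G = 7.089331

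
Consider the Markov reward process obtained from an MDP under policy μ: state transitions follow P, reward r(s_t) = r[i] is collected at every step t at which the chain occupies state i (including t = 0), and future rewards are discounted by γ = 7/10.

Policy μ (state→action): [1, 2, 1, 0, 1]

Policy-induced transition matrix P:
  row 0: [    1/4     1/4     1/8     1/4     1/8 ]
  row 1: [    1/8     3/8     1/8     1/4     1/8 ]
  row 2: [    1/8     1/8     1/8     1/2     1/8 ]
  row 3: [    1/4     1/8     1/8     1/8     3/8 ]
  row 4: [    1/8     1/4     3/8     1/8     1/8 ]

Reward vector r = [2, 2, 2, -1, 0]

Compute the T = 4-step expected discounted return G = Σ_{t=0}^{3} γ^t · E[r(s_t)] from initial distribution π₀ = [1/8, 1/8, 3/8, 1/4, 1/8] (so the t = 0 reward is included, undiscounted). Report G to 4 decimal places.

t=0: π = [0.1250, 0.1250, 0.3750, 0.2500, 0.1250], E[r] = 1.0000, γ^t·E[r] = 1.000000, running G = 1.000000
t=1: π = [0.1719, 0.1875, 0.1563, 0.2969, 0.1875], E[r] = 0.7344, γ^t·E[r] = 0.514063, running G = 1.514063
t=2: π = [0.1836, 0.2168, 0.1719, 0.2285, 0.1992], E[r] = 0.9160, γ^t·E[r] = 0.448848, running G = 1.962910
t=3: π = [0.1765, 0.2271, 0.1748, 0.2395, 0.1821], E[r] = 0.9172, γ^t·E[r] = 0.314612, running G = 2.277522

G = 2.2775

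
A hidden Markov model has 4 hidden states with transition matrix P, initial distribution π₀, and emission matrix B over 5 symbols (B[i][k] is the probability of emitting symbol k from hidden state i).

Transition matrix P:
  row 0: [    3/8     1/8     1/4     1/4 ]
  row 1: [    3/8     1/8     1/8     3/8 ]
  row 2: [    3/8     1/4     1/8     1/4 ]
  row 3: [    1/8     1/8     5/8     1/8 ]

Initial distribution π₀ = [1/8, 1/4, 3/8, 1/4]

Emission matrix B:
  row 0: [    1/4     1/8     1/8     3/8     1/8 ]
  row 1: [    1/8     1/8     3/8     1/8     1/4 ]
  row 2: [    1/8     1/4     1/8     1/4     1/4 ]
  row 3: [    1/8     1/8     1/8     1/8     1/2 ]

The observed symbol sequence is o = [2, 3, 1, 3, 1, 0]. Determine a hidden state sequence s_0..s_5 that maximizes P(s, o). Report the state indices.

t=0: δ = [1.562e-02, 9.375e-02, 4.688e-02, 3.125e-02]  (obs o_0=2)
t=1: δ = [1.318e-02, 1.465e-03, 4.883e-03, 4.395e-03]  ψ = [1, 1, 3, 1]  (obs o_1=3)
t=2: δ = [6.180e-04, 2.060e-04, 8.240e-04, 4.120e-04]  ψ = [0, 0, 0, 0]  (obs o_2=1)
t=3: δ = [1.159e-04, 2.575e-05, 6.437e-05, 2.575e-05]  ψ = [2, 2, 3, 2]  (obs o_3=3)
t=4: δ = [5.431e-06, 2.012e-06, 7.242e-06, 3.621e-06]  ψ = [0, 2, 0, 0]  (obs o_4=1)
t=5: δ = [6.789e-07, 2.263e-07, 2.829e-07, 2.263e-07]  ψ = [2, 2, 3, 2]  (obs o_5=0)
backtrack: best end state = 0; path = [1, 0, 2, 0, 2, 0]

path = [1, 0, 2, 0, 2, 0]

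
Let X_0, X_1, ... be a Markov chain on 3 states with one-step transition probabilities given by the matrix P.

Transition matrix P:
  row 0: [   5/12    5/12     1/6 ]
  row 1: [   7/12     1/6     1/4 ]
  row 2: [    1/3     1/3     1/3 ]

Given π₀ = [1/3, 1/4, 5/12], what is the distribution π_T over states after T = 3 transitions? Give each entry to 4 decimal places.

π = [0.4496, 0.3181, 0.2323]

t=0: π = [0.3333, 0.2500, 0.4167]
t=1: π = [0.4236, 0.3194, 0.2569]
t=2: π = [0.4485, 0.3154, 0.2361]
t=3: π = [0.4496, 0.3181, 0.2323]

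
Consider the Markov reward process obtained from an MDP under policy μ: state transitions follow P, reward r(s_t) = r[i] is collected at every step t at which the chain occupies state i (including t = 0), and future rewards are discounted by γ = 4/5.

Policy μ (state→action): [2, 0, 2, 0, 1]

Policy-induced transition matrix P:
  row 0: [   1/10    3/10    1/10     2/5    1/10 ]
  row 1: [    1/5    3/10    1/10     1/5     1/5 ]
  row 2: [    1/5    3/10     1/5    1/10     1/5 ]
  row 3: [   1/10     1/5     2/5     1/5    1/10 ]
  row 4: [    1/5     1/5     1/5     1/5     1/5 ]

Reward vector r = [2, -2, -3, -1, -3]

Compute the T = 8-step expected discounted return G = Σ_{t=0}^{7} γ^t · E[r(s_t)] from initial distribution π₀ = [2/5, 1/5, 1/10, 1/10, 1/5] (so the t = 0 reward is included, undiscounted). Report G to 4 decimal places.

G = -5.3099

t=0: π = [0.4000, 0.2000, 0.1000, 0.1000, 0.2000], E[r] = -0.6000, γ^t·E[r] = -0.600000, running G = -0.600000
t=1: π = [0.1500, 0.2700, 0.1600, 0.2700, 0.1500], E[r] = -1.4400, γ^t·E[r] = -1.152000, running G = -1.752000
t=2: π = [0.1580, 0.2580, 0.2120, 0.2140, 0.1580], E[r] = -1.5240, γ^t·E[r] = -0.975360, running G = -2.727360
t=3: π = [0.1628, 0.2628, 0.2012, 0.2104, 0.1628], E[r] = -1.5024, γ^t·E[r] = -0.769229, running G = -3.496589
t=4: π = [0.1627, 0.2627, 0.1995, 0.2124, 0.1627], E[r] = -1.4990, γ^t·E[r] = -0.614007, running G = -4.110596
t=5: π = [0.1625, 0.2625, 0.2000, 0.2126, 0.1625], E[r] = -1.4999, γ^t·E[r] = -0.491489, running G = -4.602084
t=6: π = [0.1625, 0.2625, 0.2000, 0.2125, 0.1625], E[r] = -1.5000, γ^t·E[r] = -0.393226, running G = -4.995310
t=7: π = [0.1625, 0.2625, 0.2000, 0.2125, 0.1625], E[r] = -1.5000, γ^t·E[r] = -0.314574, running G = -5.309884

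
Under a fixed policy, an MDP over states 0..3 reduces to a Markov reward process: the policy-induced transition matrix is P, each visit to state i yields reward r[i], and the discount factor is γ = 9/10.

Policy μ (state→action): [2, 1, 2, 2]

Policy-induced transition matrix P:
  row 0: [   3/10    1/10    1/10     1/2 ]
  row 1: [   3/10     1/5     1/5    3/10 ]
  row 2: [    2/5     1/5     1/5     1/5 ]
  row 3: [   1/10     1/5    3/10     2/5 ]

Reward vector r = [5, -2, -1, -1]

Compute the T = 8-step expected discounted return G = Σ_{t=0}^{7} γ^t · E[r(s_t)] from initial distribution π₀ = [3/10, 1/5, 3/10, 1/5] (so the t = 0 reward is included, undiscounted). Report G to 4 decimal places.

t=0: π = [0.3000, 0.2000, 0.3000, 0.2000], E[r] = 0.6000, γ^t·E[r] = 0.600000, running G = 0.600000
t=1: π = [0.2900, 0.1700, 0.1900, 0.3500], E[r] = 0.5700, γ^t·E[r] = 0.513000, running G = 1.113000
t=2: π = [0.2490, 0.1710, 0.2060, 0.3740], E[r] = 0.3230, γ^t·E[r] = 0.261630, running G = 1.374630
t=3: π = [0.2458, 0.1751, 0.2125, 0.3666], E[r] = 0.2997, γ^t·E[r] = 0.218481, running G = 1.593111
t=4: π = [0.2479, 0.1754, 0.2121, 0.3646], E[r] = 0.3122, γ^t·E[r] = 0.204808, running G = 1.797919
t=5: π = [0.2483, 0.1752, 0.2117, 0.3648], E[r] = 0.3146, γ^t·E[r] = 0.185743, running G = 1.983662
t=6: π = [0.2482, 0.1752, 0.2117, 0.3650], E[r] = 0.3140, γ^t·E[r] = 0.166886, running G = 2.150548
t=7: π = [0.2482, 0.1752, 0.2117, 0.3650], E[r] = 0.3138, γ^t·E[r] = 0.150109, running G = 2.300658

G = 2.3007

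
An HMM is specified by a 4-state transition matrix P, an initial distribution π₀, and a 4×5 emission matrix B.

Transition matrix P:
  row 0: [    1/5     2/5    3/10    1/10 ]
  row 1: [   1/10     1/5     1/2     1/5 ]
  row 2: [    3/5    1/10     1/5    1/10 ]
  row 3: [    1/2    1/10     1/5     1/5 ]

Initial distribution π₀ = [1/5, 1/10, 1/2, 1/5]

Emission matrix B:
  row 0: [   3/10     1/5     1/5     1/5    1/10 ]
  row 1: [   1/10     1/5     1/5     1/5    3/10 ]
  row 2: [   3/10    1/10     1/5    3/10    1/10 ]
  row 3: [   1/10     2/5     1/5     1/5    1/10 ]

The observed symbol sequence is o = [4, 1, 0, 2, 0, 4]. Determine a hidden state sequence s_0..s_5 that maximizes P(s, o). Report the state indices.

path = [2, 0, 1, 2, 0, 1]

t=0: δ = [2.000e-02, 3.000e-02, 5.000e-02, 2.000e-02]  (obs o_0=4)
t=1: δ = [6.000e-03, 1.600e-03, 1.500e-03, 2.400e-03]  ψ = [2, 0, 1, 1]  (obs o_1=1)
t=2: δ = [3.600e-04, 2.400e-04, 5.400e-04, 6.000e-05]  ψ = [0, 0, 0, 0]  (obs o_2=0)
t=3: δ = [6.480e-05, 2.880e-05, 2.400e-05, 1.080e-05]  ψ = [2, 0, 1, 2]  (obs o_3=2)
t=4: δ = [4.320e-06, 2.592e-06, 5.832e-06, 6.480e-07]  ψ = [2, 0, 0, 0]  (obs o_4=0)
t=5: δ = [3.499e-07, 5.184e-07, 1.296e-07, 5.832e-08]  ψ = [2, 0, 0, 2]  (obs o_5=4)
backtrack: best end state = 1; path = [2, 0, 1, 2, 0, 1]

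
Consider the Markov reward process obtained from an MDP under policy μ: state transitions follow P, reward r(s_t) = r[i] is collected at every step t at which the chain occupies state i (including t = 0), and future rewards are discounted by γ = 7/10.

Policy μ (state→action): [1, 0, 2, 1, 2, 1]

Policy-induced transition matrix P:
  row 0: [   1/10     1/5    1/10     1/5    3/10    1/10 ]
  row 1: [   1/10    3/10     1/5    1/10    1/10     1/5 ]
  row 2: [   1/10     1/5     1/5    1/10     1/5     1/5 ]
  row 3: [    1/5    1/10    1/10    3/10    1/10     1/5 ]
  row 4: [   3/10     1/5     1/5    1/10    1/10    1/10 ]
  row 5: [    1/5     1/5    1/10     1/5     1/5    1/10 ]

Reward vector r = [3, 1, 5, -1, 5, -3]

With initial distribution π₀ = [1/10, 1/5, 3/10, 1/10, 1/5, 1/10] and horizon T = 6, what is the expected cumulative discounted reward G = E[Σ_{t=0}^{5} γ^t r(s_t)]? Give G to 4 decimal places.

t=0: π = [0.1000, 0.2000, 0.3000, 0.1000, 0.2000, 0.1000], E[r] = 2.6000, γ^t·E[r] = 2.600000, running G = 2.600000
t=1: π = [0.1600, 0.2100, 0.1700, 0.1400, 0.1600, 0.1600], E[r] = 1.7200, γ^t·E[r] = 1.204000, running G = 3.804000
t=2: π = [0.1620, 0.2070, 0.1540, 0.1600, 0.1650, 0.1520], E[r] = 1.6720, γ^t·E[r] = 0.819280, running G = 4.623280
t=3: π = [0.1642, 0.2047, 0.1526, 0.1634, 0.1630, 0.1521], E[r] = 1.6556, γ^t·E[r] = 0.567871, running G = 5.191151
t=4: π = [0.1642, 0.2041, 0.1520, 0.1643, 0.1633, 0.1521], E[r] = 1.6528, γ^t·E[r] = 0.396828, running G = 5.587978
t=5: π = [0.1643, 0.2040, 0.1519, 0.1645, 0.1632, 0.1520], E[r] = 1.6522, γ^t·E[r] = 0.277684, running G = 5.865662

G = 5.8657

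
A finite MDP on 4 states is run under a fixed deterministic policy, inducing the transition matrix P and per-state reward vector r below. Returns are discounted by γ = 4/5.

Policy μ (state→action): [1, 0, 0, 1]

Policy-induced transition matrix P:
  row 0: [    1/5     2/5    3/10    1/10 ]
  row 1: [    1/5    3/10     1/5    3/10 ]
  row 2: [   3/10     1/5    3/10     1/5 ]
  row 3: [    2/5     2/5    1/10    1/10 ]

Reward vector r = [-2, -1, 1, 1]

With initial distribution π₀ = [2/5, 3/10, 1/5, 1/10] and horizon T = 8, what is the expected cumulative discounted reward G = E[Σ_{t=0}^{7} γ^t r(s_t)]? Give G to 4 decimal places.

G = -2.1038

t=0: π = [0.4000, 0.3000, 0.2000, 0.1000], E[r] = -0.8000, γ^t·E[r] = -0.800000, running G = -0.800000
t=1: π = [0.2400, 0.3300, 0.2500, 0.1800], E[r] = -0.3800, γ^t·E[r] = -0.304000, running G = -1.104000
t=2: π = [0.2610, 0.3170, 0.2310, 0.1910], E[r] = -0.4170, γ^t·E[r] = -0.266880, running G = -1.370880
t=3: π = [0.2613, 0.3221, 0.2301, 0.1865], E[r] = -0.4281, γ^t·E[r] = -0.219187, running G = -1.590067
t=4: π = [0.2603, 0.3218, 0.2305, 0.1874], E[r] = -0.4245, γ^t·E[r] = -0.173863, running G = -1.763930
t=5: π = [0.2605, 0.3217, 0.2303, 0.1874], E[r] = -0.4251, γ^t·E[r] = -0.139282, running G = -1.903212
t=6: π = [0.2605, 0.3218, 0.2303, 0.1874], E[r] = -0.4251, γ^t·E[r] = -0.111428, running G = -2.014640
t=7: π = [0.2605, 0.3218, 0.2303, 0.1874], E[r] = -0.4250, γ^t·E[r] = -0.089137, running G = -2.103777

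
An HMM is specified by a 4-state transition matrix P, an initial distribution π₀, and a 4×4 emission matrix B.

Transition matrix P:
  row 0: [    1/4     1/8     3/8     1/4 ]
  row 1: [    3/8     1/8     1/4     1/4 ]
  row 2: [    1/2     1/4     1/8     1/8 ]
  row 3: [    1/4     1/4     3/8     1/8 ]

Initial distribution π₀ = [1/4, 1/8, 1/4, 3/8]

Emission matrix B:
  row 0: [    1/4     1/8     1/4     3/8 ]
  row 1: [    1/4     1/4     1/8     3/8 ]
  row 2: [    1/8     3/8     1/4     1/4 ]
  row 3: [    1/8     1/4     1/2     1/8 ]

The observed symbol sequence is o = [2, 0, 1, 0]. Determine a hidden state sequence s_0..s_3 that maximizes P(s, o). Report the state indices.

path = [3, 0, 2, 0]

t=0: δ = [6.250e-02, 1.562e-02, 6.250e-02, 1.875e-01]  (obs o_0=2)
t=1: δ = [1.172e-02, 1.172e-02, 8.789e-03, 2.930e-03]  ψ = [3, 3, 3, 3]  (obs o_1=0)
t=2: δ = [5.493e-04, 5.493e-04, 1.648e-03, 7.324e-04]  ψ = [1, 2, 0, 0]  (obs o_2=1)
t=3: δ = [2.060e-04, 1.030e-04, 3.433e-05, 2.575e-05]  ψ = [2, 2, 3, 2]  (obs o_3=0)
backtrack: best end state = 0; path = [3, 0, 2, 0]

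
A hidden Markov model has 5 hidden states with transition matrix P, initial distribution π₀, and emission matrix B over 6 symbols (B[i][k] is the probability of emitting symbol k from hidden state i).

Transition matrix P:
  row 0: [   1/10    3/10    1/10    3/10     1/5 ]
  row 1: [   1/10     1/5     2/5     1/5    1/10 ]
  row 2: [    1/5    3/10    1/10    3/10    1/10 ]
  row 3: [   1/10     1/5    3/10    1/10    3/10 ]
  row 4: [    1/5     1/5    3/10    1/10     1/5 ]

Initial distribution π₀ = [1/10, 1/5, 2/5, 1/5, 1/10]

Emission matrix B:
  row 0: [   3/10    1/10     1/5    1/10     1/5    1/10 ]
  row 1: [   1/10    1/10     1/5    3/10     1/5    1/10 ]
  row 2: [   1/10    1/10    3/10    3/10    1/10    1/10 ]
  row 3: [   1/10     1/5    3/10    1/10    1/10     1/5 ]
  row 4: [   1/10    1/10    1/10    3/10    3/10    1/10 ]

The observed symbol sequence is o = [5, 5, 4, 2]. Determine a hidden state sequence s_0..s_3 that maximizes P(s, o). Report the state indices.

path = [2, 3, 4, 2]

t=0: δ = [1.000e-02, 2.000e-02, 4.000e-02, 4.000e-02, 1.000e-02]  (obs o_0=5)
t=1: δ = [8.000e-04, 1.200e-03, 1.200e-03, 2.400e-03, 1.200e-03]  ψ = [2, 2, 3, 2, 3]  (obs o_1=5)
t=2: δ = [4.800e-05, 9.600e-05, 7.200e-05, 3.600e-05, 2.160e-04]  ψ = [2, 3, 3, 2, 3]  (obs o_2=4)
t=3: δ = [8.640e-06, 8.640e-06, 1.944e-05, 6.480e-06, 4.320e-06]  ψ = [4, 4, 4, 2, 4]  (obs o_3=2)
backtrack: best end state = 2; path = [2, 3, 4, 2]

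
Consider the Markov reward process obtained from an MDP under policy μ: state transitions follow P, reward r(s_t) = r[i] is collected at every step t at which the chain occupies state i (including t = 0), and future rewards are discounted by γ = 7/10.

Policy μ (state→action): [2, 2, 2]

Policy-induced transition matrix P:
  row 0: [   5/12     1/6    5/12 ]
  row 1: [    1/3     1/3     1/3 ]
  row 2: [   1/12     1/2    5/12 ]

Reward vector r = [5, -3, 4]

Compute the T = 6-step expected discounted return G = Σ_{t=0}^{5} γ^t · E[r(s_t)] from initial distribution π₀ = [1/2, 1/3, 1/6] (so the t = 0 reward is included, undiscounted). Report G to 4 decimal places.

t=0: π = [0.5000, 0.3333, 0.1667], E[r] = 2.1667, γ^t·E[r] = 2.166667, running G = 2.166667
t=1: π = [0.3333, 0.2778, 0.3889], E[r] = 2.3889, γ^t·E[r] = 1.672222, running G = 3.838889
t=2: π = [0.2639, 0.3426, 0.3935], E[r] = 1.8657, γ^t·E[r] = 0.914213, running G = 4.753102
t=3: π = [0.2569, 0.3549, 0.3881], E[r] = 1.7724, γ^t·E[r] = 0.607925, running G = 5.361027
t=4: π = [0.2577, 0.3552, 0.3871], E[r] = 1.7713, γ^t·E[r] = 0.425301, running G = 5.786328
t=5: π = [0.2580, 0.3549, 0.3871], E[r] = 1.7738, γ^t·E[r] = 0.298117, running G = 6.084445

G = 6.0844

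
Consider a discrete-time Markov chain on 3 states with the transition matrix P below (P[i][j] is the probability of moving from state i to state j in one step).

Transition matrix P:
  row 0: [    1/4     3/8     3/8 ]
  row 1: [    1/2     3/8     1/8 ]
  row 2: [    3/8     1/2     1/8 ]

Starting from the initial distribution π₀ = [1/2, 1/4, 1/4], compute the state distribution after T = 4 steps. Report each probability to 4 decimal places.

t=0: π = [0.5000, 0.2500, 0.2500]
t=1: π = [0.3438, 0.4063, 0.2500]
t=2: π = [0.3828, 0.4063, 0.2109]
t=3: π = [0.3779, 0.4014, 0.2207]
t=4: π = [0.3779, 0.4026, 0.2195]

π = [0.3779, 0.4026, 0.2195]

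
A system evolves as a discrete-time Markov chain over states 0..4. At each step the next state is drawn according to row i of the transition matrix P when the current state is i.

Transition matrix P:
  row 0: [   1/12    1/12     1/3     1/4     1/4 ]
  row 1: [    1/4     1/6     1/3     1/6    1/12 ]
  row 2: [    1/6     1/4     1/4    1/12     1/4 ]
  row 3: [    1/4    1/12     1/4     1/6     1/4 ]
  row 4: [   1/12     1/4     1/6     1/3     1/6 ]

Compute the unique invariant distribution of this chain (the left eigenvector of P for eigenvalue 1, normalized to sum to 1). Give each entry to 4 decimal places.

π = [0.1665, 0.1755, 0.2615, 0.1927, 0.2038]

Balance equations π_j = Σ_i π_i·P[i][j]:
  π_0 = 1/12·π_0 + 1/4·π_1 + 1/6·π_2 + 1/4·π_3 + 1/12·π_4
  π_1 = 1/12·π_0 + 1/6·π_1 + 1/4·π_2 + 1/12·π_3 + 1/4·π_4
  π_2 = 1/3·π_0 + 1/3·π_1 + 1/4·π_2 + 1/4·π_3 + 1/6·π_4
  π_3 = 1/4·π_0 + 1/6·π_1 + 1/12·π_2 + 1/6·π_3 + 1/3·π_4
  normalize: π_0 + π_1 + π_2 + π_3 + π_4 = 1
Solving the linear system gives exactly π = [813/4883, 857/4883, 1277/4883, 941/4883, 995/4883].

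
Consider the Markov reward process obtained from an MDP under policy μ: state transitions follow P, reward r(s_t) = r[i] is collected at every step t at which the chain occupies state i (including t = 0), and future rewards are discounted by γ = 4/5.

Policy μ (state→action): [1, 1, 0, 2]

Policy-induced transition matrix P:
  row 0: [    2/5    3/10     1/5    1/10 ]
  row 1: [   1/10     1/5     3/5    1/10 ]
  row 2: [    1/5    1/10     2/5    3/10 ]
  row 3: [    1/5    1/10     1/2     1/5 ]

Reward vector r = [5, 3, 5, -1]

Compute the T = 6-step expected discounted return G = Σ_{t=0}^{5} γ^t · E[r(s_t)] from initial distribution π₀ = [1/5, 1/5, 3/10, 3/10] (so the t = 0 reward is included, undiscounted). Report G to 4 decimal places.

t=0: π = [0.2000, 0.2000, 0.3000, 0.3000], E[r] = 2.8000, γ^t·E[r] = 2.800000, running G = 2.800000
t=1: π = [0.2200, 0.1600, 0.4300, 0.1900], E[r] = 3.5400, γ^t·E[r] = 2.832000, running G = 5.632000
t=2: π = [0.2280, 0.1600, 0.4070, 0.2050], E[r] = 3.4500, γ^t·E[r] = 2.208000, running G = 7.840000
t=3: π = [0.2296, 0.1616, 0.4069, 0.2019], E[r] = 3.4654, γ^t·E[r] = 1.774285, running G = 9.614285
t=4: π = [0.2298, 0.1621, 0.4066, 0.2016], E[r] = 3.4664, γ^t·E[r] = 1.419846, running G = 11.034130
t=5: π = [0.2297, 0.1622, 0.4066, 0.2015], E[r] = 3.4668, γ^t·E[r] = 1.136011, running G = 12.170141

G = 12.1701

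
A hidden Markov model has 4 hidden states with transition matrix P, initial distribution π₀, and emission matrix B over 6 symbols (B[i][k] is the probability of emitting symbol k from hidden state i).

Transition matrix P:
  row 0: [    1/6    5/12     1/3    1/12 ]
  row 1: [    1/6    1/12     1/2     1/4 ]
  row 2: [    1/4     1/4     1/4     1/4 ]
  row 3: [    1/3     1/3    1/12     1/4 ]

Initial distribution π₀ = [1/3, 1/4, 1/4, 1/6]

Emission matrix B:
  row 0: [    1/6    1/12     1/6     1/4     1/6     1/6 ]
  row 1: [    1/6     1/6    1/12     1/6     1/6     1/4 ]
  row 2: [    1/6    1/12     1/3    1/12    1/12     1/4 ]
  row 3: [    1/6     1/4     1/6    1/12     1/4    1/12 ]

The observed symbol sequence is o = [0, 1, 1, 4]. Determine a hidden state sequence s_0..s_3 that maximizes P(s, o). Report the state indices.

t=0: δ = [5.556e-02, 4.167e-02, 4.167e-02, 2.778e-02]  (obs o_0=0)
t=1: δ = [8.681e-04, 3.858e-03, 1.736e-03, 2.604e-03]  ψ = [2, 0, 1, 1]  (obs o_1=1)
t=2: δ = [7.234e-05, 1.447e-04, 1.608e-04, 2.411e-04]  ψ = [3, 3, 1, 1]  (obs o_2=1)
t=3: δ = [1.340e-05, 1.340e-05, 6.028e-06, 1.507e-05]  ψ = [3, 3, 1, 3]  (obs o_3=4)
backtrack: best end state = 3; path = [0, 1, 3, 3]

path = [0, 1, 3, 3]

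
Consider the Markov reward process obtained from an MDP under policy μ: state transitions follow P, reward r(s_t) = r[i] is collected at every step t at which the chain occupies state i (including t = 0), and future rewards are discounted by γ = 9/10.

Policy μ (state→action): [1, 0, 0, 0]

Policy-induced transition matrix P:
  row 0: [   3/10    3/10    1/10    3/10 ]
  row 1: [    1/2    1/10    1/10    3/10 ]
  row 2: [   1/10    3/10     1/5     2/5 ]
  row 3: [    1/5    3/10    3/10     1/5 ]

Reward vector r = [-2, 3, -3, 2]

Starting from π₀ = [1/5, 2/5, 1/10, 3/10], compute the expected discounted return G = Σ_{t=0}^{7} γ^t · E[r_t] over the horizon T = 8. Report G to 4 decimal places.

t=0: π = [0.2000, 0.4000, 0.1000, 0.3000], E[r] = 1.1000, γ^t·E[r] = 1.100000, running G = 1.100000
t=1: π = [0.3300, 0.2200, 0.1700, 0.2800], E[r] = 0.0500, γ^t·E[r] = 0.045000, running G = 1.145000
t=2: π = [0.2820, 0.2560, 0.1730, 0.2890], E[r] = 0.2630, γ^t·E[r] = 0.213030, running G = 1.358030
t=3: π = [0.2877, 0.2488, 0.1751, 0.2884], E[r] = 0.2225, γ^t·E[r] = 0.162203, running G = 1.520233
t=4: π = [0.2859, 0.2502, 0.1752, 0.2887], E[r] = 0.2307, γ^t·E[r] = 0.151356, running G = 1.671588
t=5: π = [0.2861, 0.2500, 0.1753, 0.2887], E[r] = 0.2291, γ^t·E[r] = 0.135290, running G = 1.806878
t=6: π = [0.2861, 0.2500, 0.1753, 0.2887], E[r] = 0.2294, γ^t·E[r] = 0.121930, running G = 1.928808
t=7: π = [0.2861, 0.2500, 0.1753, 0.2887], E[r] = 0.2294, γ^t·E[r] = 0.109707, running G = 2.038516

G = 2.0385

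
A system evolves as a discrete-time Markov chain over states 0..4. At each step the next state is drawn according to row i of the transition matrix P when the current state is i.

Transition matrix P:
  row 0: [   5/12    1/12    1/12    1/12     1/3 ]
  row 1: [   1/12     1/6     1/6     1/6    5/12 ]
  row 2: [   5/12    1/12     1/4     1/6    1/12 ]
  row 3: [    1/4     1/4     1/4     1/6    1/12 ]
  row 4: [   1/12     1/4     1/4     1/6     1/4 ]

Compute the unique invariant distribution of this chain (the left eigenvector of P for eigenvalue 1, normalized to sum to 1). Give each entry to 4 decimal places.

π = [0.2581, 0.1613, 0.1935, 0.1452, 0.2419]

Balance equations π_j = Σ_i π_i·P[i][j]:
  π_0 = 5/12·π_0 + 1/12·π_1 + 5/12·π_2 + 1/4·π_3 + 1/12·π_4
  π_1 = 1/12·π_0 + 1/6·π_1 + 1/12·π_2 + 1/4·π_3 + 1/4·π_4
  π_2 = 1/12·π_0 + 1/6·π_1 + 1/4·π_2 + 1/4·π_3 + 1/4·π_4
  π_3 = 1/12·π_0 + 1/6·π_1 + 1/6·π_2 + 1/6·π_3 + 1/6·π_4
  normalize: π_0 + π_1 + π_2 + π_3 + π_4 = 1
Solving the linear system gives exactly π = [8/31, 5/31, 6/31, 9/62, 15/62].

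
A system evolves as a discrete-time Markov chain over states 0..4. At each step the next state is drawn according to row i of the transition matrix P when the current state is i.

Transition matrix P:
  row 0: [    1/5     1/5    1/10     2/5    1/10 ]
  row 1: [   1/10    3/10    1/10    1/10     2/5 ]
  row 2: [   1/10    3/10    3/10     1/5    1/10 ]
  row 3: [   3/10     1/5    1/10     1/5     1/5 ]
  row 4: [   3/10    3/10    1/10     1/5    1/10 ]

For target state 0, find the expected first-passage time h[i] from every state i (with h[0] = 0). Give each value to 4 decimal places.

h = [0.0000, 5.5029, 5.7225, 4.4855, 4.5780]

First-step conditioning: h[0] = 0; for i ≠ 0, h[i] = 1 + Σ_k P[i][k]·h[k].
  h[1] = 1 + 3/10·h[1] + 1/10·h[2] + 1/10·h[3] + 2/5·h[4]
  h[2] = 1 + 3/10·h[1] + 3/10·h[2] + 1/5·h[3] + 1/10·h[4]
  h[3] = 1 + 1/5·h[1] + 1/10·h[2] + 1/5·h[3] + 1/5·h[4]
  h[4] = 1 + 3/10·h[1] + 1/10·h[2] + 1/5·h[3] + 1/10·h[4]
Solving the 4×4 linear system over states ≠ 0 gives exactly h = [0, 952/173, 990/173, 776/173, 792/173] (h[0] = 0 is the target).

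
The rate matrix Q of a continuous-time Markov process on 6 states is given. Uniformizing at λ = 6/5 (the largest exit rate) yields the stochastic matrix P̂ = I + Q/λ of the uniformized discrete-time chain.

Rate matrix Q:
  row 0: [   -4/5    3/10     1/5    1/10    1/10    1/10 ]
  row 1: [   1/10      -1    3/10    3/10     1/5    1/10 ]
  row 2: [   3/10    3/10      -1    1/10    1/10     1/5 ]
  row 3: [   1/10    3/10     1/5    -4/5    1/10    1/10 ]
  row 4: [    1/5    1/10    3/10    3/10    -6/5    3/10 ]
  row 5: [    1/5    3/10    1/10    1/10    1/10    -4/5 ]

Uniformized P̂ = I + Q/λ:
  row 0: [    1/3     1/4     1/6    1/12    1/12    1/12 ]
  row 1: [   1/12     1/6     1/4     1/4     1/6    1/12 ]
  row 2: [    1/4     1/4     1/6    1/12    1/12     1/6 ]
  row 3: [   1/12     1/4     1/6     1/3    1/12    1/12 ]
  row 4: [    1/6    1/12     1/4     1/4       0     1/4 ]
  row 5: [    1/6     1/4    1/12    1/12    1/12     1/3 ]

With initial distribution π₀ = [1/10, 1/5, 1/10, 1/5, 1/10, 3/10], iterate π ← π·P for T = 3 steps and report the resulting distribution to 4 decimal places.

t=0: π = [0.1000, 0.2000, 0.1000, 0.2000, 0.1000, 0.3000]
t=1: π = [0.1583, 0.2167, 0.1667, 0.1833, 0.0917, 0.1833]
t=2: π = [0.1736, 0.2167, 0.1771, 0.1806, 0.0938, 0.1583]
t=3: π = [0.1773, 0.2163, 0.1793, 0.1802, 0.0936, 0.1533]

π = [0.1773, 0.2163, 0.1793, 0.1802, 0.0936, 0.1533]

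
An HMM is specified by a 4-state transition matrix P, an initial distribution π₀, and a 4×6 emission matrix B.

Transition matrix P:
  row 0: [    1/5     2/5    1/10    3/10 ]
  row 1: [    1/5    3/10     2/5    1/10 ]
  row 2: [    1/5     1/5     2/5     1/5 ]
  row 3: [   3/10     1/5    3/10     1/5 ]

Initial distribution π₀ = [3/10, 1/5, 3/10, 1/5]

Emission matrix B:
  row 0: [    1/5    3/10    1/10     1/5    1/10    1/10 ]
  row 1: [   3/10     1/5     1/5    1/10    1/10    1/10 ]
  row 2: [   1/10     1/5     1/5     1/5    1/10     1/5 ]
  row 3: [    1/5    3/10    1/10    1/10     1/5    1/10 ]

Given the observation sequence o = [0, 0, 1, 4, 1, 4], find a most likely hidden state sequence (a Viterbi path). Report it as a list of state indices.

t=0: δ = [6.000e-02, 6.000e-02, 3.000e-02, 4.000e-02]  (obs o_0=0)
t=1: δ = [2.400e-03, 7.200e-03, 2.400e-03, 3.600e-03]  ψ = [0, 0, 1, 0]  (obs o_1=0)
t=2: δ = [4.320e-04, 4.320e-04, 5.760e-04, 2.160e-04]  ψ = [1, 1, 1, 0]  (obs o_2=1)
t=3: δ = [1.152e-05, 1.728e-05, 2.304e-05, 2.592e-05]  ψ = [2, 0, 2, 0]  (obs o_3=4)
t=4: δ = [2.333e-06, 1.037e-06, 1.843e-06, 1.555e-06]  ψ = [3, 1, 2, 3]  (obs o_4=1)
t=5: δ = [4.666e-08, 9.331e-08, 7.373e-08, 1.400e-07]  ψ = [0, 0, 2, 0]  (obs o_5=4)
backtrack: best end state = 3; path = [0, 1, 0, 3, 0, 3]

path = [0, 1, 0, 3, 0, 3]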